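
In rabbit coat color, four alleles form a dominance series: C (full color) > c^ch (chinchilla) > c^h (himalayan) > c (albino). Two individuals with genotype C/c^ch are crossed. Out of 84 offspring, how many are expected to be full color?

Cross: C/c^ch × C/c^ch
Allele dominance: C > c^ch > c^h > c
Offspring genotypes: 1 C/C, 2 C/c^ch, 1 c^ch/c^ch
Phenotype counts: 3 full color, 1 chinchilla
full color: 3 out of 4 → fraction 3/4
Expected count = 3/4 × 84 = 63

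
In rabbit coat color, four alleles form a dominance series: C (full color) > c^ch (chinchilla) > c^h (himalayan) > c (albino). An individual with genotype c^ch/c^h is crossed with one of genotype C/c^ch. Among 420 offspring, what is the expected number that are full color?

Cross: c^ch/c^h × C/c^ch
Allele dominance: C > c^ch > c^h > c
Offspring genotypes: 1 C/c^ch, 1 c^ch/c^ch, 1 C/c^h, 1 c^ch/c^h
Phenotype counts: 2 full color, 2 chinchilla
full color: 2 out of 4 → fraction 1/2
Expected count = 1/2 × 420 = 210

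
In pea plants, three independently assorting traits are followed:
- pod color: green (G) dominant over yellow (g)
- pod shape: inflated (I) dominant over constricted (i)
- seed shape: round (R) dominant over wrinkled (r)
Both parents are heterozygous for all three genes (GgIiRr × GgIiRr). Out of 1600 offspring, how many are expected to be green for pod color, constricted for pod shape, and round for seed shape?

Trihybrid cross: GgIiRr × GgIiRr
Each trait segregates independently with a 3:1 phenotypic ratio, so each gene contributes 3/4 (dominant) or 1/4 (recessive).
Target: green (pod color), constricted (pod shape), round (seed shape)
Probability = product of independent per-trait probabilities
= 3/4 × 1/4 × 3/4 = 9/64
Expected count = 9/64 × 1600 = 225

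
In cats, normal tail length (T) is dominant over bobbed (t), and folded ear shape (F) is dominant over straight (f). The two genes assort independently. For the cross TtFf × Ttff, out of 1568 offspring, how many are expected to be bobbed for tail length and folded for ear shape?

Dihybrid cross TtFf × Ttff — consider each gene separately:
tail length: Tt × Tt → 1 TT, 2 Tt, 1 tt → 3 T_ : 1 tt (out of 4)
ear shape: Ff × ff → 2 Ff, 2 ff → 2 F_ : 2 ff (out of 4)
Looking for: bobbed (tt) and folded (F_)
P(bobbed) = 1/4, P(folded) = 2/4
P(both) = 1/4 × 2/4 = 2/16 = 1/8
Expected count = 1/8 × 1568 = 196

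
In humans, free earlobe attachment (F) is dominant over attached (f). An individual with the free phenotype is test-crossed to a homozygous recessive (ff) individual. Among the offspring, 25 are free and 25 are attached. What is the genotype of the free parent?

Test cross: ? × ff
Offspring: 25 free, 25 attached — approximately 1:1.
A 1:1 ratio in a test cross indicates the unknown parent is heterozygous (Ff).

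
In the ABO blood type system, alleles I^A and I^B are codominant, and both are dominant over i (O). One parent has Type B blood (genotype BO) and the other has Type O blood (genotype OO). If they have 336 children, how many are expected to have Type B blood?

Cross: BO × OO
Possible offspring genotypes: 2 BO, 2 OO
Blood type counts: 2 Type B, 2 Type O
Probability of Type B: 2/4 = 1/2
Expected count = 1/2 × 336 = 168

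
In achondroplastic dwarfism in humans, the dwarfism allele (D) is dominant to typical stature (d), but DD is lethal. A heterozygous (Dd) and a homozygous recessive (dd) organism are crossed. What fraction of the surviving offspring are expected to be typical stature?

Cross: Dd × dd
Punnett square offspring (before lethality): 2 Dd, 2 dd
No DD offspring are produced in this cross.
typical stature: 2 out of 4
Probability: 2/4 = 1/2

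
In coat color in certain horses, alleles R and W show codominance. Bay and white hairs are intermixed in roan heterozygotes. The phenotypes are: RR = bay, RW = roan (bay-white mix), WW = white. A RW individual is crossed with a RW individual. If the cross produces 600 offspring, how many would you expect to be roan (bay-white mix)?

Punnett square for RW × RW:
Offspring genotypes: 1 RR, 2 RW, 1 WW
Phenotype counts: 1 bay, 2 roan (bay-white mix), 1 white
roan (bay-white mix): 2 out of 4 → fraction 1/2
Expected count = 1/2 × 600 = 300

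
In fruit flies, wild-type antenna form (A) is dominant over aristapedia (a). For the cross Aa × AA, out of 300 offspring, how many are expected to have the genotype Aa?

Punnett square for Aa × AA:
Offspring genotypes: 2 AA, 2 Aa
Total offspring: 4
Count with target: 2
Probability: 2/4 = 1/2
Expected count = 1/2 × 300 = 150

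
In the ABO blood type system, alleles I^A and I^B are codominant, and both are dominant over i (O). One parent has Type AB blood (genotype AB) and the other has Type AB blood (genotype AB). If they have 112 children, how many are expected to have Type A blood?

Cross: AB × AB
Possible offspring genotypes: 1 AA, 2 AB, 1 BB
Blood type counts: 1 Type A, 2 Type AB, 1 Type B
Probability of Type A: 1/4
Expected count = 1/4 × 112 = 28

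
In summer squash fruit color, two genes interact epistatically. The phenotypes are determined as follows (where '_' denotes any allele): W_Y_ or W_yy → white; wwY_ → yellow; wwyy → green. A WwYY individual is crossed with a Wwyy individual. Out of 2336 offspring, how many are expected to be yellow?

Cross: WwYY × Wwyy — consider each gene separately:
W gene: Ww × Ww → 1 WW, 2 Ww, 1 ww → 3 W_ : 1 ww (out of 4)
Y gene: YY × yy → 4 Yy → 4 Y_ (out of 4)
Genotype classes (out of 4 × 4 = 16): W_Y_ = 3×4 = 12; wwY_ = 1×4 = 4
Apply the phenotype rules: W_Y_ (12) → white; wwY_ (4) → yellow
Phenotype counts (out of 16): 12 white, 4 yellow
yellow: 4 out of 16 → fraction 1/4
Expected count = 1/4 × 2336 = 584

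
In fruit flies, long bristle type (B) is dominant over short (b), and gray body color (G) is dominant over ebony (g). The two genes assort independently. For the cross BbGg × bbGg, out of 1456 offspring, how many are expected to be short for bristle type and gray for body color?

Dihybrid cross BbGg × bbGg — consider each gene separately:
bristle type: Bb × bb → 2 Bb, 2 bb → 2 B_ : 2 bb (out of 4)
body color: Gg × Gg → 1 GG, 2 Gg, 1 gg → 3 G_ : 1 gg (out of 4)
Looking for: short (bb) and gray (G_)
P(short) = 2/4, P(gray) = 3/4
P(both) = 2/4 × 3/4 = 6/16 = 3/8
Expected count = 3/8 × 1456 = 546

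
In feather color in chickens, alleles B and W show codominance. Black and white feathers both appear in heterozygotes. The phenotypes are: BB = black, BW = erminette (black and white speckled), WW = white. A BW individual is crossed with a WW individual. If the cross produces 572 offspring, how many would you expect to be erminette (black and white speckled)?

Punnett square for BW × WW:
Offspring genotypes: 2 BW, 2 WW
Phenotype counts: 2 erminette (black and white speckled), 2 white
erminette (black and white speckled): 2 out of 4 → fraction 1/2
Expected count = 1/2 × 572 = 286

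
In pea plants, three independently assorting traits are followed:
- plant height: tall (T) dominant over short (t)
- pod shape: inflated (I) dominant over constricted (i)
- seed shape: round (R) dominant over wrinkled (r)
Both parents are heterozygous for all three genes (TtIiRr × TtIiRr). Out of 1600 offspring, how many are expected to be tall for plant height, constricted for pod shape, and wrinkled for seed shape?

Trihybrid cross: TtIiRr × TtIiRr
Each trait segregates independently with a 3:1 phenotypic ratio, so each gene contributes 3/4 (dominant) or 1/4 (recessive).
Target: tall (plant height), constricted (pod shape), wrinkled (seed shape)
Probability = product of independent per-trait probabilities
= 3/4 × 1/4 × 1/4 = 3/64
Expected count = 3/64 × 1600 = 75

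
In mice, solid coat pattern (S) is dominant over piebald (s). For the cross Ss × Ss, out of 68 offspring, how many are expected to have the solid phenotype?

Punnett square for Ss × Ss:
Offspring genotypes: 1 SS, 2 Ss, 1 ss
Total offspring: 4
Count with target: 3
Probability: 3/4
Expected count = 3/4 × 68 = 51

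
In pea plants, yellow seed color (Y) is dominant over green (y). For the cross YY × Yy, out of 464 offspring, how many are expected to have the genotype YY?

Punnett square for YY × Yy:
Offspring genotypes: 2 YY, 2 Yy
Total offspring: 4
Count with target: 2
Probability: 2/4 = 1/2
Expected count = 1/2 × 464 = 232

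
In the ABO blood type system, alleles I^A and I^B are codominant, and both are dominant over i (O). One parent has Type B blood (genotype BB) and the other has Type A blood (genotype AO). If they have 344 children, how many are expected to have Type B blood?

Cross: BB × AO
Possible offspring genotypes: 2 AB, 2 BO
Blood type counts: 2 Type AB, 2 Type B
Probability of Type B: 2/4 = 1/2
Expected count = 1/2 × 344 = 172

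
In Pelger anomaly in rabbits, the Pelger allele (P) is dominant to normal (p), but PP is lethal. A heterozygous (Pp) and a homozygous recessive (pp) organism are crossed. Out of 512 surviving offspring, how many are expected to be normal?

Cross: Pp × pp
Punnett square offspring (before lethality): 2 Pp, 2 pp
No PP offspring are produced in this cross.
normal: 2 out of 4 → fraction 1/2
Expected count = 1/2 × 512 = 256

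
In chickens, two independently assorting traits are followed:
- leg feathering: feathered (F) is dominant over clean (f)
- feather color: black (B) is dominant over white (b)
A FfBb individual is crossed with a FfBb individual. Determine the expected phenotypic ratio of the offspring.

Dihybrid cross FfBb × FfBb — consider each gene separately:
leg feathering: Ff × Ff → 1 FF, 2 Ff, 1 ff → 3 F_ : 1 ff (out of 4)
feather color: Bb × Bb → 1 BB, 2 Bb, 1 bb → 3 B_ : 1 bb (out of 4)
Combine (counts out of 4 × 4 = 16): feathered/black (F_B_) = 3×3 = 9; feathered/white (F_bb) = 3×1 = 3; clean/black (ffB_) = 1×3 = 3; clean/white (ffbb) = 1×1 = 1
Phenotype counts (out of 16): 9 feathered/black, 3 feathered/white, 3 clean/black, 1 clean/white
Ratio: 9 feathered/black : 3 feathered/white : 3 clean/black : 1 clean/white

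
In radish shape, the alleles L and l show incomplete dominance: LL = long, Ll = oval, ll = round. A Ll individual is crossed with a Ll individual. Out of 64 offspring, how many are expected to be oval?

Punnett square for Ll × Ll:
Offspring genotypes: 1 LL, 2 Ll, 1 ll
Phenotype counts: 1 long, 2 oval, 1 round
oval: 2 out of 4 → fraction 1/2
Expected count = 1/2 × 64 = 32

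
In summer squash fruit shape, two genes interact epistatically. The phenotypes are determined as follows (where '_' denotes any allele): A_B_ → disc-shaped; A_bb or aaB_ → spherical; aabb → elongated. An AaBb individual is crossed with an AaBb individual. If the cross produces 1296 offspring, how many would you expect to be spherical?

Cross: AaBb × AaBb — consider each gene separately:
A gene: Aa × Aa → 1 AA, 2 Aa, 1 aa → 3 A_ : 1 aa (out of 4)
B gene: Bb × Bb → 1 BB, 2 Bb, 1 bb → 3 B_ : 1 bb (out of 4)
Genotype classes (out of 4 × 4 = 16): A_B_ = 3×3 = 9; A_bb = 3×1 = 3; aaB_ = 1×3 = 3; aabb = 1×1 = 1
Apply the phenotype rules: A_B_ (9) → disc-shaped; A_bb (3) + aaB_ (3) → spherical; aabb (1) → elongated
Phenotype counts (out of 16): 9 disc-shaped, 6 spherical, 1 elongated
spherical: 6 out of 16 → fraction 3/8
Expected count = 3/8 × 1296 = 486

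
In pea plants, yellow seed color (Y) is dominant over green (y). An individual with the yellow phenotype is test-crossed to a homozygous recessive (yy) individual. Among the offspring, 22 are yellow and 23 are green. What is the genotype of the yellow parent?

Test cross: ? × yy
Offspring: 22 yellow, 23 green — approximately 1:1.
A 1:1 ratio in a test cross indicates the unknown parent is heterozygous (Yy).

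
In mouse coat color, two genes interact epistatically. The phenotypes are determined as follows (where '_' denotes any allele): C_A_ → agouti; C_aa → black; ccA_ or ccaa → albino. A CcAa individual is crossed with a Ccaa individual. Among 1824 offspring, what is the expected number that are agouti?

Cross: CcAa × Ccaa — consider each gene separately:
C gene: Cc × Cc → 1 CC, 2 Cc, 1 cc → 3 C_ : 1 cc (out of 4)
A gene: Aa × aa → 2 Aa, 2 aa → 2 A_ : 2 aa (out of 4)
Genotype classes (out of 4 × 4 = 16): C_A_ = 3×2 = 6; C_aa = 3×2 = 6; ccA_ = 1×2 = 2; ccaa = 1×2 = 2
Apply the phenotype rules: C_A_ (6) → agouti; C_aa (6) → black; ccA_ (2) + ccaa (2) → albino
Phenotype counts (out of 16): 6 agouti, 6 black, 4 albino
agouti: 6 out of 16 → fraction 3/8
Expected count = 3/8 × 1824 = 684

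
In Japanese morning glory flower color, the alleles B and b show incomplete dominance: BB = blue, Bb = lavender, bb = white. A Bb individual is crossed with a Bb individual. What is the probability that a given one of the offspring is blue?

Punnett square for Bb × Bb:
Offspring genotypes: 1 BB, 2 Bb, 1 bb
Phenotype counts: 1 blue, 2 lavender, 1 white
blue: 1 out of 4
Probability: 1/4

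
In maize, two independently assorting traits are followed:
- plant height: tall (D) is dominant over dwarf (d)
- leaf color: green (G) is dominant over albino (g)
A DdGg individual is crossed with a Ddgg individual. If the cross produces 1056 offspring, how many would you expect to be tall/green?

Dihybrid cross DdGg × Ddgg — consider each gene separately:
plant height: Dd × Dd → 1 DD, 2 Dd, 1 dd → 3 D_ : 1 dd (out of 4)
leaf color: Gg × gg → 2 Gg, 2 gg → 2 G_ : 2 gg (out of 4)
Combine (counts out of 4 × 4 = 16): tall/green (D_G_) = 3×2 = 6; tall/albino (D_gg) = 3×2 = 6; dwarf/green (ddG_) = 1×2 = 2; dwarf/albino (ddgg) = 1×2 = 2
Phenotype counts (out of 16): 6 tall/green, 6 tall/albino, 2 dwarf/green, 2 dwarf/albino
tall/green: 6 out of 16 → fraction 3/8
Expected count = 3/8 × 1056 = 396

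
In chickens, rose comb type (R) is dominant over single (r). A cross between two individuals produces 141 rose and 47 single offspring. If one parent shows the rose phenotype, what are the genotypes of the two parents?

Observed offspring: 141 rose, 47 single
The observed ratio simplifies to 3:1. Single (rr) offspring appear, so each parent must contribute one r allele. The parent stated to show rose carries R, so it is Rr. The other parent is then either Rr or rr: Rr × rr would give a 1:1 split, whereas Rr × Rr gives 3:1 — matching the data. So both parents are heterozygous (Rr × Rr).
Parent genotypes: Rr × Rr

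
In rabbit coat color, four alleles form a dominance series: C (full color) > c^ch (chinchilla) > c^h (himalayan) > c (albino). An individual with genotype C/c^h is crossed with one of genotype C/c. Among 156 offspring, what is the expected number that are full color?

Cross: C/c^h × C/c
Allele dominance: C > c^ch > c^h > c
Offspring genotypes: 1 C/C, 1 C/c, 1 C/c^h, 1 c^h/c
Phenotype counts: 3 full color, 1 himalayan
full color: 3 out of 4 → fraction 3/4
Expected count = 3/4 × 156 = 117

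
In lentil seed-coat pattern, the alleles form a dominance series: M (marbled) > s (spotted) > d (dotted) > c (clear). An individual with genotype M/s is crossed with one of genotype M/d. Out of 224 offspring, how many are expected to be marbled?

Cross: M/s × M/d
Allele dominance: M > s > d > c
Offspring genotypes: 1 M/M, 1 M/d, 1 M/s, 1 s/d
Phenotype counts: 3 marbled, 1 spotted
marbled: 3 out of 4 → fraction 3/4
Expected count = 3/4 × 224 = 168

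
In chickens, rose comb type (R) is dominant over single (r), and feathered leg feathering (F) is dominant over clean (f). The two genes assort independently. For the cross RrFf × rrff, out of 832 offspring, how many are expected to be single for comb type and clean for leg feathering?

Dihybrid cross RrFf × rrff — consider each gene separately:
comb type: Rr × rr → 2 Rr, 2 rr → 2 R_ : 2 rr (out of 4)
leg feathering: Ff × ff → 2 Ff, 2 ff → 2 F_ : 2 ff (out of 4)
Looking for: single (rr) and clean (ff)
P(single) = 2/4, P(clean) = 2/4
P(both) = 2/4 × 2/4 = 4/16 = 1/4
Expected count = 1/4 × 832 = 208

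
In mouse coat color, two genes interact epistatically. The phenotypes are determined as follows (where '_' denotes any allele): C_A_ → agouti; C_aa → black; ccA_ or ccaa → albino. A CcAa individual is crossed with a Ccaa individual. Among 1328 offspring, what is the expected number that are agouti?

Cross: CcAa × Ccaa — consider each gene separately:
C gene: Cc × Cc → 1 CC, 2 Cc, 1 cc → 3 C_ : 1 cc (out of 4)
A gene: Aa × aa → 2 Aa, 2 aa → 2 A_ : 2 aa (out of 4)
Genotype classes (out of 4 × 4 = 16): C_A_ = 3×2 = 6; C_aa = 3×2 = 6; ccA_ = 1×2 = 2; ccaa = 1×2 = 2
Apply the phenotype rules: C_A_ (6) → agouti; C_aa (6) → black; ccA_ (2) + ccaa (2) → albino
Phenotype counts (out of 16): 6 agouti, 6 black, 4 albino
agouti: 6 out of 16 → fraction 3/8
Expected count = 3/8 × 1328 = 498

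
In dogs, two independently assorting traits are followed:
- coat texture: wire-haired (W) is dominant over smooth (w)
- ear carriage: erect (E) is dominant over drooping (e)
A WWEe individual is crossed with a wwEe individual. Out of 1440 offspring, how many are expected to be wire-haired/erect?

Dihybrid cross WWEe × wwEe — consider each gene separately:
coat texture: WW × ww → 4 Ww → 4 W_ (out of 4)
ear carriage: Ee × Ee → 1 EE, 2 Ee, 1 ee → 3 E_ : 1 ee (out of 4)
Combine (counts out of 4 × 4 = 16): wire-haired/erect (W_E_) = 4×3 = 12; wire-haired/drooping (W_ee) = 4×1 = 4
Phenotype counts (out of 16): 12 wire-haired/erect, 4 wire-haired/drooping
wire-haired/erect: 12 out of 16 → fraction 3/4
Expected count = 3/4 × 1440 = 1080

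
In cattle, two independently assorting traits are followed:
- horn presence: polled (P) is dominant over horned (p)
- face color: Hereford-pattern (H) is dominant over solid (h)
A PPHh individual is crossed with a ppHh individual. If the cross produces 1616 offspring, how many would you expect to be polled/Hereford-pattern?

Dihybrid cross PPHh × ppHh — consider each gene separately:
horn presence: PP × pp → 4 Pp → 4 P_ (out of 4)
face color: Hh × Hh → 1 HH, 2 Hh, 1 hh → 3 H_ : 1 hh (out of 4)
Combine (counts out of 4 × 4 = 16): polled/Hereford-pattern (P_H_) = 4×3 = 12; polled/solid (P_hh) = 4×1 = 4
Phenotype counts (out of 16): 12 polled/Hereford-pattern, 4 polled/solid
polled/Hereford-pattern: 12 out of 16 → fraction 3/4
Expected count = 3/4 × 1616 = 1212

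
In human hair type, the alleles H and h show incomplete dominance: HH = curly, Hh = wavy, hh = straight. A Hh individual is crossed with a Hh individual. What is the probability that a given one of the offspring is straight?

Punnett square for Hh × Hh:
Offspring genotypes: 1 HH, 2 Hh, 1 hh
Phenotype counts: 1 curly, 2 wavy, 1 straight
straight: 1 out of 4
Probability: 1/4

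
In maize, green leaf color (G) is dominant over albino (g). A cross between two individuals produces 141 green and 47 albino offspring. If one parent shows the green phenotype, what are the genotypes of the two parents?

Observed offspring: 141 green, 47 albino
The observed ratio simplifies to 3:1. Albino (gg) offspring appear, so each parent must contribute one g allele. The parent stated to show green carries G, so it is Gg. The other parent is then either Gg or gg: Gg × gg would give a 1:1 split, whereas Gg × Gg gives 3:1 — matching the data. So both parents are heterozygous (Gg × Gg).
Parent genotypes: Gg × Gg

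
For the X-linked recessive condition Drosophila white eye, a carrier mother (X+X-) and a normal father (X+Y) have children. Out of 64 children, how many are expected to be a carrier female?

Cross: X+X- × X+Y
Offspring: 1 X+X+, 1 X+Y, 1 X+X-, 1 X-Y
Probability of a carrier female: 1/4
Expected count = 1/4 × 64 = 16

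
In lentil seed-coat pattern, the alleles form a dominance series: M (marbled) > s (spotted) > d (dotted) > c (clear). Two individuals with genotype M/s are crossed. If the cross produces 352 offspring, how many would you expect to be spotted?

Cross: M/s × M/s
Allele dominance: M > s > d > c
Offspring genotypes: 1 M/M, 2 M/s, 1 s/s
Phenotype counts: 3 marbled, 1 spotted
spotted: 1 out of 4 → fraction 1/4
Expected count = 1/4 × 352 = 88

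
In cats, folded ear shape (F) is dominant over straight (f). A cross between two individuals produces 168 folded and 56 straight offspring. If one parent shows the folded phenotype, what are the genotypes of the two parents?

Observed offspring: 168 folded, 56 straight
The observed ratio simplifies to 3:1. Straight (ff) offspring appear, so each parent must contribute one f allele. The parent stated to show folded carries F, so it is Ff. The other parent is then either Ff or ff: Ff × ff would give a 1:1 split, whereas Ff × Ff gives 3:1 — matching the data. So both parents are heterozygous (Ff × Ff).
Parent genotypes: Ff × Ff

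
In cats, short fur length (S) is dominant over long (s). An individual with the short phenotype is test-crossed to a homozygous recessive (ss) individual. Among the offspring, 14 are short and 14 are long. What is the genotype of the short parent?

Test cross: ? × ss
Offspring: 14 short, 14 long — approximately 1:1.
A 1:1 ratio in a test cross indicates the unknown parent is heterozygous (Ss).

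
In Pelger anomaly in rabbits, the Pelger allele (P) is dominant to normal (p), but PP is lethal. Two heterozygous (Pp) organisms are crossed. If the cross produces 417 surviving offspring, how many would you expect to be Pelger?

Cross: Pp × Pp
Punnett square offspring (before lethality): 1 PP, 2 Pp, 1 pp
The PP genotype is lethal (embryos die); surviving offspring: 2 Pp, 1 pp
Pelger: 2 out of 3 → fraction 2/3
Expected count = 2/3 × 417 = 278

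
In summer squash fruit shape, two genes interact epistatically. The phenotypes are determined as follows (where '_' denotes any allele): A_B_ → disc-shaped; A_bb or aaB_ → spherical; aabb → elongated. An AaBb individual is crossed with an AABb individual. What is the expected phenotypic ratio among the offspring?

Cross: AaBb × AABb — consider each gene separately:
A gene: Aa × AA → 2 AA, 2 Aa → 4 A_ (out of 4)
B gene: Bb × Bb → 1 BB, 2 Bb, 1 bb → 3 B_ : 1 bb (out of 4)
Genotype classes (out of 4 × 4 = 16): A_B_ = 4×3 = 12; A_bb = 4×1 = 4
Apply the phenotype rules: A_B_ (12) → disc-shaped; A_bb (4) → spherical
Phenotype counts (out of 16): 12 disc-shaped, 4 spherical
Ratio: 3 disc-shaped : 1 spherical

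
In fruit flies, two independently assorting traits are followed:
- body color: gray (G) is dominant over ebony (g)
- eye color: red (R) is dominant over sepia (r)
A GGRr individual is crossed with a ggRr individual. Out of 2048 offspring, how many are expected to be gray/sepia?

Dihybrid cross GGRr × ggRr — consider each gene separately:
body color: GG × gg → 4 Gg → 4 G_ (out of 4)
eye color: Rr × Rr → 1 RR, 2 Rr, 1 rr → 3 R_ : 1 rr (out of 4)
Combine (counts out of 4 × 4 = 16): gray/red (G_R_) = 4×3 = 12; gray/sepia (G_rr) = 4×1 = 4
Phenotype counts (out of 16): 12 gray/red, 4 gray/sepia
gray/sepia: 4 out of 16 → fraction 1/4
Expected count = 1/4 × 2048 = 512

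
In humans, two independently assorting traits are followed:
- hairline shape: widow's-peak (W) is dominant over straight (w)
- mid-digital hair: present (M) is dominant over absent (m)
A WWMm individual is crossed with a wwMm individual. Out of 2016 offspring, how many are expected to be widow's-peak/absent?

Dihybrid cross WWMm × wwMm — consider each gene separately:
hairline shape: WW × ww → 4 Ww → 4 W_ (out of 4)
mid-digital hair: Mm × Mm → 1 MM, 2 Mm, 1 mm → 3 M_ : 1 mm (out of 4)
Combine (counts out of 4 × 4 = 16): widow's-peak/present (W_M_) = 4×3 = 12; widow's-peak/absent (W_mm) = 4×1 = 4
Phenotype counts (out of 16): 12 widow's-peak/present, 4 widow's-peak/absent
widow's-peak/absent: 4 out of 16 → fraction 1/4
Expected count = 1/4 × 2016 = 504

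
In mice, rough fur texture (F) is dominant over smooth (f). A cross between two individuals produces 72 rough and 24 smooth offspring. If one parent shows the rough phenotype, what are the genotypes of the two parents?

Observed offspring: 72 rough, 24 smooth
The observed ratio simplifies to 3:1. Smooth (ff) offspring appear, so each parent must contribute one f allele. The parent stated to show rough carries F, so it is Ff. The other parent is then either Ff or ff: Ff × ff would give a 1:1 split, whereas Ff × Ff gives 3:1 — matching the data. So both parents are heterozygous (Ff × Ff).
Parent genotypes: Ff × Ff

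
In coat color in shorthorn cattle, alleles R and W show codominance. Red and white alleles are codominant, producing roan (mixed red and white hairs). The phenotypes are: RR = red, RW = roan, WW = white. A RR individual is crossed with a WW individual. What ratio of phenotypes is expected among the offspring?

Punnett square for RR × WW:
Offspring genotypes: 4 RW
Phenotype counts: 4 roan
Ratio: all roan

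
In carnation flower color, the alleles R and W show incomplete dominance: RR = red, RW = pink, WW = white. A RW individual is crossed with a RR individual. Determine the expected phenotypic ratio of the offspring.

Punnett square for RW × RR:
Offspring genotypes: 2 RR, 2 RW
Phenotype counts: 2 red, 2 pink
Ratio: 1 red : 1 pink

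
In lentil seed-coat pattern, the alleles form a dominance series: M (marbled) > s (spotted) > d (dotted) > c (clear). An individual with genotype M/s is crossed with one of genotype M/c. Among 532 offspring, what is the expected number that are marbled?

Cross: M/s × M/c
Allele dominance: M > s > d > c
Offspring genotypes: 1 M/M, 1 M/c, 1 M/s, 1 s/c
Phenotype counts: 3 marbled, 1 spotted
marbled: 3 out of 4 → fraction 3/4
Expected count = 3/4 × 532 = 399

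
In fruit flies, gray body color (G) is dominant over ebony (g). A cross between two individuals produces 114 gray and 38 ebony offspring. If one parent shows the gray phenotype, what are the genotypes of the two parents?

Observed offspring: 114 gray, 38 ebony
The observed ratio simplifies to 3:1. Ebony (gg) offspring appear, so each parent must contribute one g allele. The parent stated to show gray carries G, so it is Gg. The other parent is then either Gg or gg: Gg × gg would give a 1:1 split, whereas Gg × Gg gives 3:1 — matching the data. So both parents are heterozygous (Gg × Gg).
Parent genotypes: Gg × Gg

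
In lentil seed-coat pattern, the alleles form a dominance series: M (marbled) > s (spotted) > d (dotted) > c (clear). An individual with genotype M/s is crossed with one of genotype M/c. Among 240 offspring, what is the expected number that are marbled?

Cross: M/s × M/c
Allele dominance: M > s > d > c
Offspring genotypes: 1 M/M, 1 M/c, 1 M/s, 1 s/c
Phenotype counts: 3 marbled, 1 spotted
marbled: 3 out of 4 → fraction 3/4
Expected count = 3/4 × 240 = 180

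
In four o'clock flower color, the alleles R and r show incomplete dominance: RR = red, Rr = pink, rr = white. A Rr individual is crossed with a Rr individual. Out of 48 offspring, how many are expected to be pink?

Punnett square for Rr × Rr:
Offspring genotypes: 1 RR, 2 Rr, 1 rr
Phenotype counts: 1 red, 2 pink, 1 white
pink: 2 out of 4 → fraction 1/2
Expected count = 1/2 × 48 = 24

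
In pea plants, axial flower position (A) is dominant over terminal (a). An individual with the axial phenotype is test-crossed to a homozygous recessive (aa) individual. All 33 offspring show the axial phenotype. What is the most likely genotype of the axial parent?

Test cross: ? × aa
All offspring are axial.
If the unknown parent were heterozygous (Aa), about half of 33 offspring would be terminal; none are. The unknown parent is most likely homozygous dominant (AA).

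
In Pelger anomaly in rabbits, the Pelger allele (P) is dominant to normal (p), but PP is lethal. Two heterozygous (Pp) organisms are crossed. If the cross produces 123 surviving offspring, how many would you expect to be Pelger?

Cross: Pp × Pp
Punnett square offspring (before lethality): 1 PP, 2 Pp, 1 pp
The PP genotype is lethal (embryos die); surviving offspring: 2 Pp, 1 pp
Pelger: 2 out of 3 → fraction 2/3
Expected count = 2/3 × 123 = 82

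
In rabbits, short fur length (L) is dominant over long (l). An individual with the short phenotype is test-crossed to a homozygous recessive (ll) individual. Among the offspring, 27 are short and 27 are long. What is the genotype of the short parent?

Test cross: ? × ll
Offspring: 27 short, 27 long — approximately 1:1.
A 1:1 ratio in a test cross indicates the unknown parent is heterozygous (Ll).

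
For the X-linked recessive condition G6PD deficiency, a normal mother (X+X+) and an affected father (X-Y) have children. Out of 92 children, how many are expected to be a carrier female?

Cross: X+X+ × X-Y
Offspring: 2 X+X-, 2 X+Y
Probability of a carrier female: 2/4 = 1/2
Expected count = 1/2 × 92 = 46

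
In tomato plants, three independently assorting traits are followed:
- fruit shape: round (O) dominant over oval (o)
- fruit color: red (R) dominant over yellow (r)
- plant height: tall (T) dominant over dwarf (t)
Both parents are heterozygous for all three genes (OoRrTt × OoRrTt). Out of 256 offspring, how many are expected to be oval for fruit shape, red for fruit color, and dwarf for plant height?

Trihybrid cross: OoRrTt × OoRrTt
Each trait segregates independently with a 3:1 phenotypic ratio, so each gene contributes 3/4 (dominant) or 1/4 (recessive).
Target: oval (fruit shape), red (fruit color), dwarf (plant height)
Probability = product of independent per-trait probabilities
= 1/4 × 3/4 × 1/4 = 3/64
Expected count = 3/64 × 256 = 12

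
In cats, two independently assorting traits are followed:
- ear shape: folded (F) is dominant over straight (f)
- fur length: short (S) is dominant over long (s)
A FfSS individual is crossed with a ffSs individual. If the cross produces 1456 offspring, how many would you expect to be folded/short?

Dihybrid cross FfSS × ffSs — consider each gene separately:
ear shape: Ff × ff → 2 Ff, 2 ff → 2 F_ : 2 ff (out of 4)
fur length: SS × Ss → 2 SS, 2 Ss → 4 S_ (out of 4)
Combine (counts out of 4 × 4 = 16): folded/short (F_S_) = 2×4 = 8; straight/short (ffS_) = 2×4 = 8
Phenotype counts (out of 16): 8 folded/short, 8 straight/short
folded/short: 8 out of 16 → fraction 1/2
Expected count = 1/2 × 1456 = 728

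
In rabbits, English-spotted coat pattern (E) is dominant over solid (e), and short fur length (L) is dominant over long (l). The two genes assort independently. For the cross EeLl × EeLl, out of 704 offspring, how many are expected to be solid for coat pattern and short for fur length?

Dihybrid cross EeLl × EeLl — consider each gene separately:
coat pattern: Ee × Ee → 1 EE, 2 Ee, 1 ee → 3 E_ : 1 ee (out of 4)
fur length: Ll × Ll → 1 LL, 2 Ll, 1 ll → 3 L_ : 1 ll (out of 4)
Looking for: solid (ee) and short (L_)
P(solid) = 1/4, P(short) = 3/4
P(both) = 1/4 × 3/4 = 3/16
Expected count = 3/16 × 704 = 132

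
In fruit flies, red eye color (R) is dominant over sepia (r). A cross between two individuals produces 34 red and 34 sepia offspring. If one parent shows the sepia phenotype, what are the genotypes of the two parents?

Observed offspring: 34 red, 34 sepia
The observed ratio simplifies to 1:1. One parent shows sepia, so its genotype must be rr. A 1:1 offspring split requires the other parent to be heterozygous (Rr).
Parent genotypes: rr × Rr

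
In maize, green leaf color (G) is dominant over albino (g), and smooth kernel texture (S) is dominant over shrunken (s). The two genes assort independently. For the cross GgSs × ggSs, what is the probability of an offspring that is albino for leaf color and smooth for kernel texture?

Dihybrid cross GgSs × ggSs — consider each gene separately:
leaf color: Gg × gg → 2 Gg, 2 gg → 2 G_ : 2 gg (out of 4)
kernel texture: Ss × Ss → 1 SS, 2 Ss, 1 ss → 3 S_ : 1 ss (out of 4)
Looking for: albino (gg) and smooth (S_)
P(albino) = 2/4, P(smooth) = 3/4
P(both) = 2/4 × 3/4 = 6/16 = 3/8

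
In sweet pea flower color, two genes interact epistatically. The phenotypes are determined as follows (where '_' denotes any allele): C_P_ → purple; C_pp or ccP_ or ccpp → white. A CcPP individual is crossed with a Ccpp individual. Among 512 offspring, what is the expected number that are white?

Cross: CcPP × Ccpp — consider each gene separately:
C gene: Cc × Cc → 1 CC, 2 Cc, 1 cc → 3 C_ : 1 cc (out of 4)
P gene: PP × pp → 4 Pp → 4 P_ (out of 4)
Genotype classes (out of 4 × 4 = 16): C_P_ = 3×4 = 12; ccP_ = 1×4 = 4
Apply the phenotype rules: C_P_ (12) → purple; ccP_ (4) → white
Phenotype counts (out of 16): 12 purple, 4 white
white: 4 out of 16 → fraction 1/4
Expected count = 1/4 × 512 = 128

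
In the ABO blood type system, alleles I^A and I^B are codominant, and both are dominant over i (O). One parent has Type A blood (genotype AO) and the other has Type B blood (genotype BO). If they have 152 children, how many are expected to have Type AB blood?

Cross: AO × BO
Possible offspring genotypes: 1 AB, 1 AO, 1 BO, 1 OO
Blood type counts: 1 Type AB, 1 Type A, 1 Type B, 1 Type O
Probability of Type AB: 1/4
Expected count = 1/4 × 152 = 38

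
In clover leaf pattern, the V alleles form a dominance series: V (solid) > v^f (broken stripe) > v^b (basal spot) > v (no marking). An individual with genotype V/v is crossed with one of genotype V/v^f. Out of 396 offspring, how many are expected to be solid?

Cross: V/v × V/v^f
Allele dominance: V > v^f > v^b > v
Offspring genotypes: 1 V/V, 1 V/v^f, 1 V/v, 1 v^f/v
Phenotype counts: 3 solid, 1 broken stripe
solid: 3 out of 4 → fraction 3/4
Expected count = 3/4 × 396 = 297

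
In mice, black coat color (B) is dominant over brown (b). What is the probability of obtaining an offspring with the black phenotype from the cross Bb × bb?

Punnett square for Bb × bb:
Offspring genotypes: 2 Bb, 2 bb
Total offspring: 4
Count with target: 2
Probability: 2/4 = 1/2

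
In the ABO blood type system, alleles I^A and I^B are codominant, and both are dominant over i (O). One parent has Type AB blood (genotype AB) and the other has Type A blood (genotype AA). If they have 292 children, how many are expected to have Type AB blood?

Cross: AB × AA
Possible offspring genotypes: 2 AA, 2 AB
Blood type counts: 2 Type A, 2 Type AB
Probability of Type AB: 2/4 = 1/2
Expected count = 1/2 × 292 = 146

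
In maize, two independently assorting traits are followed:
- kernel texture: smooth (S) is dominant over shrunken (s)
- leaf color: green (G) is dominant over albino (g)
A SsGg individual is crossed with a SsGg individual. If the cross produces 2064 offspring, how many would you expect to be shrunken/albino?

Dihybrid cross SsGg × SsGg — consider each gene separately:
kernel texture: Ss × Ss → 1 SS, 2 Ss, 1 ss → 3 S_ : 1 ss (out of 4)
leaf color: Gg × Gg → 1 GG, 2 Gg, 1 gg → 3 G_ : 1 gg (out of 4)
Combine (counts out of 4 × 4 = 16): smooth/green (S_G_) = 3×3 = 9; smooth/albino (S_gg) = 3×1 = 3; shrunken/green (ssG_) = 1×3 = 3; shrunken/albino (ssgg) = 1×1 = 1
Phenotype counts (out of 16): 9 smooth/green, 3 smooth/albino, 3 shrunken/green, 1 shrunken/albino
shrunken/albino: 1 out of 16 → fraction 1/16
Expected count = 1/16 × 2064 = 129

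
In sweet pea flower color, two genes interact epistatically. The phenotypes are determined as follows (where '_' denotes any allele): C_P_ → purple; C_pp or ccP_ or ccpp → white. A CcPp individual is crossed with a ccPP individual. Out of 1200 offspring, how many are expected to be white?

Cross: CcPp × ccPP — consider each gene separately:
C gene: Cc × cc → 2 Cc, 2 cc → 2 C_ : 2 cc (out of 4)
P gene: Pp × PP → 2 PP, 2 Pp → 4 P_ (out of 4)
Genotype classes (out of 4 × 4 = 16): C_P_ = 2×4 = 8; ccP_ = 2×4 = 8
Apply the phenotype rules: C_P_ (8) → purple; ccP_ (8) → white
Phenotype counts (out of 16): 8 purple, 8 white
white: 8 out of 16 → fraction 1/2
Expected count = 1/2 × 1200 = 600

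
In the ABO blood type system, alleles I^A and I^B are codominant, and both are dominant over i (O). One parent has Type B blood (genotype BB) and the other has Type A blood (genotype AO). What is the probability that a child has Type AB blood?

Cross: BB × AO
Possible offspring genotypes: 2 AB, 2 BO
Blood type counts: 2 Type AB, 2 Type B
Probability of Type AB: 2/4 = 1/2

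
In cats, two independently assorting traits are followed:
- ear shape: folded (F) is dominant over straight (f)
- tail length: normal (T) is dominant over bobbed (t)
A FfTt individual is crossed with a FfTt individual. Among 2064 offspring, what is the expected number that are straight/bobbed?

Dihybrid cross FfTt × FfTt — consider each gene separately:
ear shape: Ff × Ff → 1 FF, 2 Ff, 1 ff → 3 F_ : 1 ff (out of 4)
tail length: Tt × Tt → 1 TT, 2 Tt, 1 tt → 3 T_ : 1 tt (out of 4)
Combine (counts out of 4 × 4 = 16): folded/normal (F_T_) = 3×3 = 9; folded/bobbed (F_tt) = 3×1 = 3; straight/normal (ffT_) = 1×3 = 3; straight/bobbed (fftt) = 1×1 = 1
Phenotype counts (out of 16): 9 folded/normal, 3 folded/bobbed, 3 straight/normal, 1 straight/bobbed
straight/bobbed: 1 out of 16 → fraction 1/16
Expected count = 1/16 × 2064 = 129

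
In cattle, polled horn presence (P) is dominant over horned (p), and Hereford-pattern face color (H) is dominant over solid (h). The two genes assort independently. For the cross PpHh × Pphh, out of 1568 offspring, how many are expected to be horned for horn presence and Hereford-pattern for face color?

Dihybrid cross PpHh × Pphh — consider each gene separately:
horn presence: Pp × Pp → 1 PP, 2 Pp, 1 pp → 3 P_ : 1 pp (out of 4)
face color: Hh × hh → 2 Hh, 2 hh → 2 H_ : 2 hh (out of 4)
Looking for: horned (pp) and Hereford-pattern (H_)
P(horned) = 1/4, P(Hereford-pattern) = 2/4
P(both) = 1/4 × 2/4 = 2/16 = 1/8
Expected count = 1/8 × 1568 = 196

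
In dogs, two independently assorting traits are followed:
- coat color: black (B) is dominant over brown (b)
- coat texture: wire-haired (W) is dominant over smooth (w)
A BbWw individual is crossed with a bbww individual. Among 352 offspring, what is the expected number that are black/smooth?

Dihybrid cross BbWw × bbww — consider each gene separately:
coat color: Bb × bb → 2 Bb, 2 bb → 2 B_ : 2 bb (out of 4)
coat texture: Ww × ww → 2 Ww, 2 ww → 2 W_ : 2 ww (out of 4)
Combine (counts out of 4 × 4 = 16): black/wire-haired (B_W_) = 2×2 = 4; black/smooth (B_ww) = 2×2 = 4; brown/wire-haired (bbW_) = 2×2 = 4; brown/smooth (bbww) = 2×2 = 4
Phenotype counts (out of 16): 4 black/wire-haired, 4 black/smooth, 4 brown/wire-haired, 4 brown/smooth
black/smooth: 4 out of 16 → fraction 1/4
Expected count = 1/4 × 352 = 88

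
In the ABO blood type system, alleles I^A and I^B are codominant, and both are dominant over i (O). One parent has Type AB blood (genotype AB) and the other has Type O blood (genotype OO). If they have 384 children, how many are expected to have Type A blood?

Cross: AB × OO
Possible offspring genotypes: 2 AO, 2 BO
Blood type counts: 2 Type A, 2 Type B
Probability of Type A: 2/4 = 1/2
Expected count = 1/2 × 384 = 192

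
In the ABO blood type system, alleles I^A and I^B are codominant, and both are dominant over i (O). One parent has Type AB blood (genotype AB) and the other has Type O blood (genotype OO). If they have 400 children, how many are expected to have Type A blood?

Cross: AB × OO
Possible offspring genotypes: 2 AO, 2 BO
Blood type counts: 2 Type A, 2 Type B
Probability of Type A: 2/4 = 1/2
Expected count = 1/2 × 400 = 200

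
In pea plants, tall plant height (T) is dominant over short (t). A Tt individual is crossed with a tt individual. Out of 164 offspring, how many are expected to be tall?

Punnett square for Tt × tt:
Offspring genotypes: 2 Tt, 2 tt
tall: 2, short: 2
tall: 2 out of 4 → fraction 1/2
Expected count = 1/2 × 164 = 82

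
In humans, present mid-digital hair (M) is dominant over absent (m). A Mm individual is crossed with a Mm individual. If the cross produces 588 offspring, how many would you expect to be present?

Punnett square for Mm × Mm:
Offspring genotypes: 1 MM, 2 Mm, 1 mm
present: 3, absent: 1
present: 3 out of 4 → fraction 3/4
Expected count = 3/4 × 588 = 441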